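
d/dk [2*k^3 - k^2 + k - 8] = 6*k^2 - 2*k + 1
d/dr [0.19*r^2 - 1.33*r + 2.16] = 0.38*r - 1.33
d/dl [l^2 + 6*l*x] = 2*l + 6*x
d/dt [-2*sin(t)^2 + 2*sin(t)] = -2*sin(2*t) + 2*cos(t)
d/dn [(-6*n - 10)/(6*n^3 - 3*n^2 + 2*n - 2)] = 2*(36*n^3 + 81*n^2 - 30*n + 16)/(36*n^6 - 36*n^5 + 33*n^4 - 36*n^3 + 16*n^2 - 8*n + 4)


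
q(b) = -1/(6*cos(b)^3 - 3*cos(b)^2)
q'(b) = -(18*sin(b)*cos(b)^2 - 6*sin(b)*cos(b))/(6*cos(b)^3 - 3*cos(b)^2)^2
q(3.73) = 0.18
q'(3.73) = 0.32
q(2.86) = 0.12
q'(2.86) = -0.10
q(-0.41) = -0.48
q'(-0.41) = 0.87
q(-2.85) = 0.12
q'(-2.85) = 0.10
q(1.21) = 9.10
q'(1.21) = -9.69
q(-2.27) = 0.35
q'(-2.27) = 1.07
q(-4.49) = 4.75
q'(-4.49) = -48.49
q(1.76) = 6.85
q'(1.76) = -81.29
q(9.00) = 0.14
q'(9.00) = -0.17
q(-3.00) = 0.11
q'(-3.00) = 0.04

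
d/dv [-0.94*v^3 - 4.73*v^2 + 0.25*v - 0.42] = -2.82*v^2 - 9.46*v + 0.25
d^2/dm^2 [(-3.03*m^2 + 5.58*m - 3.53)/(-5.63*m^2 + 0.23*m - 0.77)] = (1.13686837721616e-13*m^4 - 345.89031*m^3 + 592.528224*m^2 + 117.713166*m - 28.615794)/(178.453547*m^6 - 21.870861*m^5 + 74.11332*m^4 - 5.994605*m^3 + 10.13628*m^2 - 0.409101*m + 0.456533)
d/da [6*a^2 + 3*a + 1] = 12*a + 3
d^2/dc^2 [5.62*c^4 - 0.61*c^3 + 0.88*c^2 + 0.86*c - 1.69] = 67.44*c^2 - 3.66*c + 1.76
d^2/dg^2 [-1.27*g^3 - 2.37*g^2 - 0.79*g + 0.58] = -7.62*g - 4.74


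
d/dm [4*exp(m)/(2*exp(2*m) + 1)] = (4 - 8*exp(2*m))*exp(m)/(4*exp(4*m) + 4*exp(2*m) + 1)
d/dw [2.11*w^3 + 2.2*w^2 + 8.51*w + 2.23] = 6.33*w^2 + 4.4*w + 8.51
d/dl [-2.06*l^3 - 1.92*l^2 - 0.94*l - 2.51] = -6.18*l^2 - 3.84*l - 0.94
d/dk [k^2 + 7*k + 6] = 2*k + 7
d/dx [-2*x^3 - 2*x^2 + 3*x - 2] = -6*x^2 - 4*x + 3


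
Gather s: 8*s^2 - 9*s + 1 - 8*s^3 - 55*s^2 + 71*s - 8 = -8*s^3 - 47*s^2 + 62*s - 7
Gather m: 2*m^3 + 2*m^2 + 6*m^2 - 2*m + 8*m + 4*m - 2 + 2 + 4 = 2*m^3 + 8*m^2 + 10*m + 4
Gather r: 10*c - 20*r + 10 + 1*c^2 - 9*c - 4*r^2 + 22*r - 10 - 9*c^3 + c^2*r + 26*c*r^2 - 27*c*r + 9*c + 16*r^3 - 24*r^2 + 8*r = -9*c^3 + c^2 + 10*c + 16*r^3 + r^2*(26*c - 28) + r*(c^2 - 27*c + 10)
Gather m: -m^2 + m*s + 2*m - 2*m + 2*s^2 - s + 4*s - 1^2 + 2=-m^2 + m*s + 2*s^2 + 3*s + 1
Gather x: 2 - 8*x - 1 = 1 - 8*x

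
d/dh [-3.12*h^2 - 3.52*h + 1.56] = -6.24*h - 3.52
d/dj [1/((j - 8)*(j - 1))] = (9 - 2*j)/(j^4 - 18*j^3 + 97*j^2 - 144*j + 64)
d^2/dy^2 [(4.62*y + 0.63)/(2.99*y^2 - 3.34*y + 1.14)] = ((27.0942 - 82.8828*y)*(2.99*y^2 - 3.34*y + 1.14) + (4.62*y + 0.63)*(5.98*y - 3.34)*(11.96*y - 6.68))/(2.99*y^2 - 3.34*y + 1.14)^3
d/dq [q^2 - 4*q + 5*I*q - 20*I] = 2*q - 4 + 5*I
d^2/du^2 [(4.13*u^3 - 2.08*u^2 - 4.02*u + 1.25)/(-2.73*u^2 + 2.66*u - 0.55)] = (5.6843418860808e-14*u^5 + 44.0883379999999*u^3 - 38.38233*u^2 + 10.75137*u - 0.914330000000003)/(20.346417*u^6 - 59.474142*u^5 + 70.246449*u^4 - 42.785036*u^3 + 14.152215*u^2 - 2.41395*u + 0.166375)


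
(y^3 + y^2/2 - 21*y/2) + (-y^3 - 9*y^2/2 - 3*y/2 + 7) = -4*y^2 - 12*y + 7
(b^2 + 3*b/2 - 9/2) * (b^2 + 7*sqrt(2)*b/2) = b^4 + 3*b^3/2 + 7*sqrt(2)*b^3/2 - 9*b^2/2 + 21*sqrt(2)*b^2/4 - 63*sqrt(2)*b/4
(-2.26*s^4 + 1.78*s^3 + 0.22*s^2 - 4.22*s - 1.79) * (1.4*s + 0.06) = -3.164*s^5 + 2.3564*s^4 + 0.4148*s^3 - 5.8948*s^2 - 2.7592*s - 0.1074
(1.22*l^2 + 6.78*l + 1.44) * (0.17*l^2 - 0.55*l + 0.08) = 0.2074*l^4 + 0.4816*l^3 - 3.3866*l^2 - 0.2496*l + 0.1152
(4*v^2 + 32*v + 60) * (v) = 4*v^3 + 32*v^2 + 60*v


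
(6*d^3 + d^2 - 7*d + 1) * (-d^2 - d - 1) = -6*d^5 - 7*d^4 + 5*d^2 + 6*d - 1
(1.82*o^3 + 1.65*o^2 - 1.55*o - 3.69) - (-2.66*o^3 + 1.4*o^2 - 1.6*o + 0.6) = 4.48*o^3 + 0.25*o^2 + 0.05*o - 4.29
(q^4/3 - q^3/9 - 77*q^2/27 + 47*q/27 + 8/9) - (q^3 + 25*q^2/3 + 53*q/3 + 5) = q^4/3 - 10*q^3/9 - 302*q^2/27 - 430*q/27 - 37/9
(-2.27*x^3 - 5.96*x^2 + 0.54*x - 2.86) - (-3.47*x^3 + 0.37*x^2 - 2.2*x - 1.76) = 1.2*x^3 - 6.33*x^2 + 2.74*x - 1.1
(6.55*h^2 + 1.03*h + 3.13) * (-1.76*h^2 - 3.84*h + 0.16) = -11.528*h^4 - 26.9648*h^3 - 8.416*h^2 - 11.8544*h + 0.5008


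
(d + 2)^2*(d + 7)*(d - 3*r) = d^4 - 3*d^3*r + 11*d^3 - 33*d^2*r + 32*d^2 - 96*d*r + 28*d - 84*r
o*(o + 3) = o^2 + 3*o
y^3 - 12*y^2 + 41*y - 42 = (y - 7)*(y - 3)*(y - 2)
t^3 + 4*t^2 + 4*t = t*(t + 2)^2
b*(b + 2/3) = b^2 + 2*b/3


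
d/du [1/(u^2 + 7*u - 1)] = (-2*u - 7)/(u^2 + 7*u - 1)^2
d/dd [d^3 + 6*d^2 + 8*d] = 3*d^2 + 12*d + 8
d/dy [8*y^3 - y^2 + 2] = 2*y*(12*y - 1)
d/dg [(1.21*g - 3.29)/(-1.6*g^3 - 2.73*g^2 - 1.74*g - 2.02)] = (3.872*g^3 - 12.4887*g^2 - 17.9634*g - 8.1688)/(2.56*g^6 + 8.736*g^5 + 13.0209*g^4 + 15.9644*g^3 + 14.0568*g^2 + 7.0296*g + 4.0804)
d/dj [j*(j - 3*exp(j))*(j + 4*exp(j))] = j^2*exp(j) + 3*j^2 - 24*j*exp(2*j) + 2*j*exp(j) - 12*exp(2*j)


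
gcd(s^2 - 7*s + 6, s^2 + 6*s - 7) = s - 1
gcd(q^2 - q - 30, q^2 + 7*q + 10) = q + 5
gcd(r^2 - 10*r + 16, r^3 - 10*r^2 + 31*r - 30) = r - 2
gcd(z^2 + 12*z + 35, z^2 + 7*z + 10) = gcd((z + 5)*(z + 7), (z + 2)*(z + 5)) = z + 5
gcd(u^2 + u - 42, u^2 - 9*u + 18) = u - 6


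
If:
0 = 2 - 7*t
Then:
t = 2/7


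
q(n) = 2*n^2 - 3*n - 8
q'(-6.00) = -27.00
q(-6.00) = 82.00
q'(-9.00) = -39.00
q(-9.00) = 181.00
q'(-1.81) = -10.24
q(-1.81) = 3.98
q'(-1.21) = -7.84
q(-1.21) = -1.44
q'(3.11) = 9.44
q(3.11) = 2.01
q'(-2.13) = -11.52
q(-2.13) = 7.46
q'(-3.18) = -15.72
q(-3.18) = 21.76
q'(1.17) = 1.68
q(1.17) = -8.77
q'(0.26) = -1.96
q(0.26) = -8.64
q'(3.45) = 10.80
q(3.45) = 5.46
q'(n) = 4*n - 3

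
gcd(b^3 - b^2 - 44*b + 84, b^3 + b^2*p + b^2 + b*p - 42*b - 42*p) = b^2 + b - 42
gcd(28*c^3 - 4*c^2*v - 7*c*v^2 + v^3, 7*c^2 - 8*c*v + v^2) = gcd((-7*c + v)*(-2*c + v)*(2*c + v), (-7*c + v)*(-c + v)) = -7*c + v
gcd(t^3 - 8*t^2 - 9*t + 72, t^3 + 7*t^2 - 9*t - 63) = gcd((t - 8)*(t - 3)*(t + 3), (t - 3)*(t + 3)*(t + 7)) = t^2 - 9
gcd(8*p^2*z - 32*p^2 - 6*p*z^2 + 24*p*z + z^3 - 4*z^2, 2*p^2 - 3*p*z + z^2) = -2*p + z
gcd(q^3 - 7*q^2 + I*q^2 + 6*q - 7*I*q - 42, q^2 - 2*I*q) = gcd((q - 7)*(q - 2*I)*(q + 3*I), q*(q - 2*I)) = q - 2*I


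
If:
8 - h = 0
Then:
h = 8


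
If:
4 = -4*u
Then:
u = -1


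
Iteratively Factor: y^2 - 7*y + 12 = (y - 3)*(y - 4)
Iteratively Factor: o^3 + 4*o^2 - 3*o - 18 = (o + 3)*(o^2 + o - 6) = (o + 3)^2*(o - 2)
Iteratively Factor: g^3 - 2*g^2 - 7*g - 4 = (g - 4)*(g^2 + 2*g + 1) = (g - 4)*(g + 1)*(g + 1)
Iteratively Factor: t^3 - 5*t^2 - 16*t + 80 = (t - 5)*(t^2 - 16) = (t - 5)*(t + 4)*(t - 4)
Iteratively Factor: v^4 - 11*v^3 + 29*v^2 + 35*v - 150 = (v - 5)*(v^3 - 6*v^2 - v + 30) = (v - 5)*(v - 3)*(v^2 - 3*v - 10) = (v - 5)*(v - 3)*(v + 2)*(v - 5)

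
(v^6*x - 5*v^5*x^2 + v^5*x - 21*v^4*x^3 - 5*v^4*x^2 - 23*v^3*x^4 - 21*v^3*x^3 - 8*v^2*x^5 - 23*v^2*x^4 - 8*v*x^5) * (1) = v^6*x - 5*v^5*x^2 + v^5*x - 21*v^4*x^3 - 5*v^4*x^2 - 23*v^3*x^4 - 21*v^3*x^3 - 8*v^2*x^5 - 23*v^2*x^4 - 8*v*x^5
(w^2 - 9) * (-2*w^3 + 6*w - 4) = -2*w^5 + 24*w^3 - 4*w^2 - 54*w + 36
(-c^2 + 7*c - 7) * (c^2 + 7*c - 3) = -c^4 + 45*c^2 - 70*c + 21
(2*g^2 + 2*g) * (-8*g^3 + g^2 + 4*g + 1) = -16*g^5 - 14*g^4 + 10*g^3 + 10*g^2 + 2*g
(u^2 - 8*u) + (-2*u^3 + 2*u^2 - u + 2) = -2*u^3 + 3*u^2 - 9*u + 2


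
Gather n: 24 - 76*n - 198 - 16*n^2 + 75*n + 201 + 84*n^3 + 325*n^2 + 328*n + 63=84*n^3 + 309*n^2 + 327*n + 90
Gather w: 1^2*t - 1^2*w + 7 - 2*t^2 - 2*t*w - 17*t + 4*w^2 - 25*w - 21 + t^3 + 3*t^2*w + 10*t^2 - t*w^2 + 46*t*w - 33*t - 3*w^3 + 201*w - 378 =t^3 + 8*t^2 - 49*t - 3*w^3 + w^2*(4 - t) + w*(3*t^2 + 44*t + 175) - 392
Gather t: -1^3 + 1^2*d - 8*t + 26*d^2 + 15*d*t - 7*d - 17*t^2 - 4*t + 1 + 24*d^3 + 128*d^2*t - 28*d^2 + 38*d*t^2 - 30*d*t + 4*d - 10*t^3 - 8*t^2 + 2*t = 24*d^3 - 2*d^2 - 2*d - 10*t^3 + t^2*(38*d - 25) + t*(128*d^2 - 15*d - 10)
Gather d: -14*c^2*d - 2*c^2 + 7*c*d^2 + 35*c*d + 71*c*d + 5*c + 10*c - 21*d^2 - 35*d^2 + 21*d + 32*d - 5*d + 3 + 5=-2*c^2 + 15*c + d^2*(7*c - 56) + d*(-14*c^2 + 106*c + 48) + 8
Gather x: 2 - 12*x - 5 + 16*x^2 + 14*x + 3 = 16*x^2 + 2*x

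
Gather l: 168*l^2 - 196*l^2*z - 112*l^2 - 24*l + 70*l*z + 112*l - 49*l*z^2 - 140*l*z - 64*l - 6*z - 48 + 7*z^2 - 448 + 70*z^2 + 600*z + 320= l^2*(56 - 196*z) + l*(-49*z^2 - 70*z + 24) + 77*z^2 + 594*z - 176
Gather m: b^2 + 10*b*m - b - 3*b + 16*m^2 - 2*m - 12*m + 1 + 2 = b^2 - 4*b + 16*m^2 + m*(10*b - 14) + 3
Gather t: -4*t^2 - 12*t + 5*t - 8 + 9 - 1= -4*t^2 - 7*t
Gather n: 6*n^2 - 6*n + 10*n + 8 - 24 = 6*n^2 + 4*n - 16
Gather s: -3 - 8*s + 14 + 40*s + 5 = 32*s + 16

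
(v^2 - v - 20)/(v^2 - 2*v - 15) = (v + 4)/(v + 3)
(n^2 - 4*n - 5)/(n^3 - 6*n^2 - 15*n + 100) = (n + 1)/(n^2 - n - 20)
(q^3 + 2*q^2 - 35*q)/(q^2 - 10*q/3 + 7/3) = 3*q*(q^2 + 2*q - 35)/(3*q^2 - 10*q + 7)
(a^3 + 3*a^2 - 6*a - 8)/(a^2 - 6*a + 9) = (a^3 + 3*a^2 - 6*a - 8)/(a^2 - 6*a + 9)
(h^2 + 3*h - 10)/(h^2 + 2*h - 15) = (h - 2)/(h - 3)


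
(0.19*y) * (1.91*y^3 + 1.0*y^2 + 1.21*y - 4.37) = 0.3629*y^4 + 0.19*y^3 + 0.2299*y^2 - 0.8303*y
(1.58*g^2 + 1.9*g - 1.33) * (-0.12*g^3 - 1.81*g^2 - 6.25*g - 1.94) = -0.1896*g^5 - 3.0878*g^4 - 13.1544*g^3 - 12.5329*g^2 + 4.6265*g + 2.5802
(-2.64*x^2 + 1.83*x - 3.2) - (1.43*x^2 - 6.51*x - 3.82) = -4.07*x^2 + 8.34*x + 0.62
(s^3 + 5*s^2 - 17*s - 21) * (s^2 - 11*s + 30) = s^5 - 6*s^4 - 42*s^3 + 316*s^2 - 279*s - 630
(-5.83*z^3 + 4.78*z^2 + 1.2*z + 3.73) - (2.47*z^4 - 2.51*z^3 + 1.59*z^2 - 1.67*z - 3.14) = -2.47*z^4 - 3.32*z^3 + 3.19*z^2 + 2.87*z + 6.87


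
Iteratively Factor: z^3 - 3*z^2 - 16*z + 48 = (z - 3)*(z^2 - 16) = (z - 4)*(z - 3)*(z + 4)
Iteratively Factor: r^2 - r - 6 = (r + 2)*(r - 3)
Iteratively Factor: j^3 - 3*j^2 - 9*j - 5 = (j + 1)*(j^2 - 4*j - 5) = (j - 5)*(j + 1)*(j + 1)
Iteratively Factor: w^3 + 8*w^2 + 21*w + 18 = (w + 3)*(w^2 + 5*w + 6) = (w + 3)^2*(w + 2)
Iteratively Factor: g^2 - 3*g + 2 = (g - 2)*(g - 1)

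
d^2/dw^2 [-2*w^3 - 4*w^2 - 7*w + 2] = -12*w - 8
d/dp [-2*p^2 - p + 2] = -4*p - 1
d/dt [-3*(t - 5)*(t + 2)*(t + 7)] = -9*t^2 - 24*t + 93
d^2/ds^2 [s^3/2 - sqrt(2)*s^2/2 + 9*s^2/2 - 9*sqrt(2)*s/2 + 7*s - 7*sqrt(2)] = 3*s - sqrt(2) + 9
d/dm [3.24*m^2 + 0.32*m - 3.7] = 6.48*m + 0.32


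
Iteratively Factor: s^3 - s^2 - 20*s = (s - 5)*(s^2 + 4*s) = (s - 5)*(s + 4)*(s)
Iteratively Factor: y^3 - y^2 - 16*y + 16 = (y - 4)*(y^2 + 3*y - 4) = (y - 4)*(y + 4)*(y - 1)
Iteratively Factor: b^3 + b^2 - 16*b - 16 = (b + 4)*(b^2 - 3*b - 4) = (b + 1)*(b + 4)*(b - 4)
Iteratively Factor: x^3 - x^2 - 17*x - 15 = (x + 1)*(x^2 - 2*x - 15) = (x + 1)*(x + 3)*(x - 5)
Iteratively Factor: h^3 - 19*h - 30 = (h + 3)*(h^2 - 3*h - 10) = (h - 5)*(h + 3)*(h + 2)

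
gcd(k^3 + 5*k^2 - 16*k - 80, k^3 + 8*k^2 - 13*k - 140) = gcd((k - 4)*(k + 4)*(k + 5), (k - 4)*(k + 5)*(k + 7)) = k^2 + k - 20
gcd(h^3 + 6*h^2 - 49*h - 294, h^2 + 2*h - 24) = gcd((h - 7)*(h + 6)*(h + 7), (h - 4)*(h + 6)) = h + 6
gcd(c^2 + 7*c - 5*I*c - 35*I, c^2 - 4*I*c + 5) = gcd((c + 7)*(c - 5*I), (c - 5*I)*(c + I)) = c - 5*I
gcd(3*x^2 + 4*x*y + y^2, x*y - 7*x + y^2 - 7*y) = x + y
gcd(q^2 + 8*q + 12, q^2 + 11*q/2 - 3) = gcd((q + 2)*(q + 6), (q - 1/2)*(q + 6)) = q + 6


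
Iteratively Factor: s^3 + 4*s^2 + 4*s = (s + 2)*(s^2 + 2*s) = s*(s + 2)*(s + 2)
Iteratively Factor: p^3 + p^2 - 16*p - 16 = (p + 4)*(p^2 - 3*p - 4) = (p + 1)*(p + 4)*(p - 4)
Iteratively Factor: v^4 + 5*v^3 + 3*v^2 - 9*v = (v + 3)*(v^3 + 2*v^2 - 3*v) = (v - 1)*(v + 3)*(v^2 + 3*v) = v*(v - 1)*(v + 3)*(v + 3)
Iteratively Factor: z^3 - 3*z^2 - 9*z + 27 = (z + 3)*(z^2 - 6*z + 9) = (z - 3)*(z + 3)*(z - 3)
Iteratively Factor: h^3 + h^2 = (h + 1)*(h^2) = h*(h + 1)*(h)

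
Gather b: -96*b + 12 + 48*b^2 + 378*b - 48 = 48*b^2 + 282*b - 36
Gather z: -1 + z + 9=z + 8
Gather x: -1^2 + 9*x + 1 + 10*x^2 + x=10*x^2 + 10*x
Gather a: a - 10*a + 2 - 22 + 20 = -9*a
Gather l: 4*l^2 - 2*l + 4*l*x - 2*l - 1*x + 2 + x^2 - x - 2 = 4*l^2 + l*(4*x - 4) + x^2 - 2*x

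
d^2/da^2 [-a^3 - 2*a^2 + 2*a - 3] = -6*a - 4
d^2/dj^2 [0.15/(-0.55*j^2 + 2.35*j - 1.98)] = (0.09075*j^2 - 0.38775*j - 0.15*(1.1*j - 2.35)*(2.2*j - 4.7) + 0.3267)/(0.55*j^2 - 2.35*j + 1.98)^3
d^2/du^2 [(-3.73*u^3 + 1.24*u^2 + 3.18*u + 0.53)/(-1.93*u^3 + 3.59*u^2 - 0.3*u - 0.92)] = (42.4503500000001*u^6 - 84.0291120000001*u^5 + 33.3411360000001*u^4 + 33.9332439999999*u^3 + 6.53556600000002*u^2 - 35.003724*u - 3.94008)/(7.189057*u^9 - 40.117173*u^8 + 77.974509*u^7 - 48.459215*u^6 - 26.126034*u^5 + 37.797936*u^4 - 1.017384*u^3 - 8.867328*u^2 + 0.76176*u + 0.778688)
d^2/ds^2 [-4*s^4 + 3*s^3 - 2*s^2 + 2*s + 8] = -48*s^2 + 18*s - 4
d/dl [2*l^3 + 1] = 6*l^2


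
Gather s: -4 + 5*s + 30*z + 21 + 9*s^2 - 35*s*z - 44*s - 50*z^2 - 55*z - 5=9*s^2 + s*(-35*z - 39) - 50*z^2 - 25*z + 12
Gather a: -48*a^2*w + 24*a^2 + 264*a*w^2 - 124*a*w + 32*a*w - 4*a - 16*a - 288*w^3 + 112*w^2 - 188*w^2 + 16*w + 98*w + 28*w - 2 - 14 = a^2*(24 - 48*w) + a*(264*w^2 - 92*w - 20) - 288*w^3 - 76*w^2 + 142*w - 16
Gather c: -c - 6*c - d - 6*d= -7*c - 7*d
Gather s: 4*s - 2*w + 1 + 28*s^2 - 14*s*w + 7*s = 28*s^2 + s*(11 - 14*w) - 2*w + 1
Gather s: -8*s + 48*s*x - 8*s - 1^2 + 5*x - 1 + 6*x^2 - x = s*(48*x - 16) + 6*x^2 + 4*x - 2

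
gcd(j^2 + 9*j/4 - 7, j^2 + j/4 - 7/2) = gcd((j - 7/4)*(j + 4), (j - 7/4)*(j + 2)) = j - 7/4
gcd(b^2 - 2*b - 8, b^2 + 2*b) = b + 2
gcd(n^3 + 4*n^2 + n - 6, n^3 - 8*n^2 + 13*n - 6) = n - 1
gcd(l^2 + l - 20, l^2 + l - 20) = l^2 + l - 20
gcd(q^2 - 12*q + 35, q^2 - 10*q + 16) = 1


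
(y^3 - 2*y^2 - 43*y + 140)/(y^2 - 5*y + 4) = (y^2 + 2*y - 35)/(y - 1)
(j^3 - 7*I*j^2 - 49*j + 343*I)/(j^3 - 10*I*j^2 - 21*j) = (j^2 - 49)/(j*(j - 3*I))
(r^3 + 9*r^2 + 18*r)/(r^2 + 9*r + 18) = r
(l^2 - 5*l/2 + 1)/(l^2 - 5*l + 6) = (l - 1/2)/(l - 3)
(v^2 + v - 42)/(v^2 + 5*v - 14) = (v - 6)/(v - 2)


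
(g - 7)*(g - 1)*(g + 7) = g^3 - g^2 - 49*g + 49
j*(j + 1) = j^2 + j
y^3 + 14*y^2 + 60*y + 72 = (y + 2)*(y + 6)^2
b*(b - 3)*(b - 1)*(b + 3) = b^4 - b^3 - 9*b^2 + 9*b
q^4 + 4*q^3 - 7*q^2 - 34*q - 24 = (q - 3)*(q + 1)*(q + 2)*(q + 4)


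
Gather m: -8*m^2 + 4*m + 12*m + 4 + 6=-8*m^2 + 16*m + 10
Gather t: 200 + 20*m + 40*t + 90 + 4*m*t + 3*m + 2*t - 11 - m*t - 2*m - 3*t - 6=21*m + t*(3*m + 39) + 273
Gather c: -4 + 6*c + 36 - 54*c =32 - 48*c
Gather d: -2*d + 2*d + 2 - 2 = 0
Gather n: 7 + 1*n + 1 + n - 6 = 2*n + 2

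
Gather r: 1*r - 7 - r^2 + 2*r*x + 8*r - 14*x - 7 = -r^2 + r*(2*x + 9) - 14*x - 14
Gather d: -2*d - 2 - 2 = -2*d - 4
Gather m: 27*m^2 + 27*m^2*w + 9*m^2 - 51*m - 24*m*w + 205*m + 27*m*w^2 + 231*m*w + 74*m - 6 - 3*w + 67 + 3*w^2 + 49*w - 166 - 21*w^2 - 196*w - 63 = m^2*(27*w + 36) + m*(27*w^2 + 207*w + 228) - 18*w^2 - 150*w - 168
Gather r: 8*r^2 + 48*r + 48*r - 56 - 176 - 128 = 8*r^2 + 96*r - 360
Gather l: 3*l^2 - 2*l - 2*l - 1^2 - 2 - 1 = 3*l^2 - 4*l - 4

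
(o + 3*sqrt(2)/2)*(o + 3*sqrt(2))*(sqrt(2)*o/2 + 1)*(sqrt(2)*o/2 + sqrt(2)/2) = o^4/2 + o^3/2 + 11*sqrt(2)*o^3/4 + 11*sqrt(2)*o^2/4 + 9*o^2 + 9*sqrt(2)*o/2 + 9*o + 9*sqrt(2)/2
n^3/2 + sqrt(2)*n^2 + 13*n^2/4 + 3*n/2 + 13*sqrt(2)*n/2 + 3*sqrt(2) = (n/2 + sqrt(2))*(n + 1/2)*(n + 6)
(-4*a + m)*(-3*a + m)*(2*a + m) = 24*a^3 - 2*a^2*m - 5*a*m^2 + m^3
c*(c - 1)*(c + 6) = c^3 + 5*c^2 - 6*c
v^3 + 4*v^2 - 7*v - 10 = (v - 2)*(v + 1)*(v + 5)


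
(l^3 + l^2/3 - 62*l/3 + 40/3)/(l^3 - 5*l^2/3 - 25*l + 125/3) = (3*l^2 - 14*l + 8)/(3*l^2 - 20*l + 25)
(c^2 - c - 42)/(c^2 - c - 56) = (-c^2 + c + 42)/(-c^2 + c + 56)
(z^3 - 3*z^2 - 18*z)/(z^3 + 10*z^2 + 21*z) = (z - 6)/(z + 7)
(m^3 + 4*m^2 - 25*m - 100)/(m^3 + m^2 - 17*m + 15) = (m^2 - m - 20)/(m^2 - 4*m + 3)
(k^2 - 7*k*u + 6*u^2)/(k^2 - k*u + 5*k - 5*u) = (k - 6*u)/(k + 5)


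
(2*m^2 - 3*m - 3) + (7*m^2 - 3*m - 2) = 9*m^2 - 6*m - 5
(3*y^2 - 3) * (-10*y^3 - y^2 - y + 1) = -30*y^5 - 3*y^4 + 27*y^3 + 6*y^2 + 3*y - 3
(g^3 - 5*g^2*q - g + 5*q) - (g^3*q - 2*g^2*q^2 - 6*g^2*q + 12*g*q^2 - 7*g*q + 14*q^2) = -g^3*q + g^3 + 2*g^2*q^2 + g^2*q - 12*g*q^2 + 7*g*q - g - 14*q^2 + 5*q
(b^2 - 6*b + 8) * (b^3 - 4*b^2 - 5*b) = b^5 - 10*b^4 + 27*b^3 - 2*b^2 - 40*b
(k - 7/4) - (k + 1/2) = -9/4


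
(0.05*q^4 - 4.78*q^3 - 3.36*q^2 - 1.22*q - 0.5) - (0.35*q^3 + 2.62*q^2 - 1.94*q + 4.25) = 0.05*q^4 - 5.13*q^3 - 5.98*q^2 + 0.72*q - 4.75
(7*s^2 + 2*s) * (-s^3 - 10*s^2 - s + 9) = -7*s^5 - 72*s^4 - 27*s^3 + 61*s^2 + 18*s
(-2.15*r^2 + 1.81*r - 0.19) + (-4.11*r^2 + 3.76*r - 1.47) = -6.26*r^2 + 5.57*r - 1.66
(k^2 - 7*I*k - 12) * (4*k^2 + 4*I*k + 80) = 4*k^4 - 24*I*k^3 + 60*k^2 - 608*I*k - 960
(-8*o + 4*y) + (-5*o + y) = -13*o + 5*y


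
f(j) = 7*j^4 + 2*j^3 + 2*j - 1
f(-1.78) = 54.43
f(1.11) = 14.58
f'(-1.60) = -97.33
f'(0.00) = 2.00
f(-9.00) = 44450.00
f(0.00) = -1.00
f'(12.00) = 49250.00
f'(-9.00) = -19924.00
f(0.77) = 3.91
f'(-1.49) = -77.30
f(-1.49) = 23.91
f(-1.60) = 33.48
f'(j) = 28*j^3 + 6*j^2 + 2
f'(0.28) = 3.09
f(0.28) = -0.35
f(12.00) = 148631.00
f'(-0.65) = -3.15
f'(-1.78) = -136.90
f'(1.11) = 47.69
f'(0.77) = 18.34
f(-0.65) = -1.60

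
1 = 1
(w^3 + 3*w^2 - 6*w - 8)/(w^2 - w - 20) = (w^2 - w - 2)/(w - 5)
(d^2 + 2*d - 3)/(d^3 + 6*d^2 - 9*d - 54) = (d - 1)/(d^2 + 3*d - 18)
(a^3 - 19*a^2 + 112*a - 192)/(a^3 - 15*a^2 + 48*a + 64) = (a - 3)/(a + 1)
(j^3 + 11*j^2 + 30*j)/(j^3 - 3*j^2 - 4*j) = (j^2 + 11*j + 30)/(j^2 - 3*j - 4)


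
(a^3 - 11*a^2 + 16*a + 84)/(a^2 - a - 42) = (a^2 - 4*a - 12)/(a + 6)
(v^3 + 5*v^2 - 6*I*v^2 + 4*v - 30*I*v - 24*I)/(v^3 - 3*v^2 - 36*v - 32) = (v - 6*I)/(v - 8)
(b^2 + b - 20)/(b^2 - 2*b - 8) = (b + 5)/(b + 2)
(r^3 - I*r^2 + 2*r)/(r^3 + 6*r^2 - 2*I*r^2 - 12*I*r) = (r + I)/(r + 6)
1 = 1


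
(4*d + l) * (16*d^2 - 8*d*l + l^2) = 64*d^3 - 16*d^2*l - 4*d*l^2 + l^3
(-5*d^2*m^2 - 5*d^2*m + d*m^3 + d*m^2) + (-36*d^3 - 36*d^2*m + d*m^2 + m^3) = -36*d^3 - 5*d^2*m^2 - 41*d^2*m + d*m^3 + 2*d*m^2 + m^3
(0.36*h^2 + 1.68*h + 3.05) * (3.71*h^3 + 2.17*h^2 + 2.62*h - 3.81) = 1.3356*h^5 + 7.014*h^4 + 15.9043*h^3 + 9.6485*h^2 + 1.5902*h - 11.6205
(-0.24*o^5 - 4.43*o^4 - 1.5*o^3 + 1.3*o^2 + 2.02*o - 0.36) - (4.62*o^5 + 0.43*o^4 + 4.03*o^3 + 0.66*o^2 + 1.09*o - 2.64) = -4.86*o^5 - 4.86*o^4 - 5.53*o^3 + 0.64*o^2 + 0.93*o + 2.28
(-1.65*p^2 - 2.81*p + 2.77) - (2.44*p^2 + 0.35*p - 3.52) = -4.09*p^2 - 3.16*p + 6.29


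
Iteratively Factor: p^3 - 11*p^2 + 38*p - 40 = (p - 5)*(p^2 - 6*p + 8) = (p - 5)*(p - 2)*(p - 4)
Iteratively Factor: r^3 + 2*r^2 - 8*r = (r - 2)*(r^2 + 4*r) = (r - 2)*(r + 4)*(r)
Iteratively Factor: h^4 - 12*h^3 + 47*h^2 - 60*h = (h - 4)*(h^3 - 8*h^2 + 15*h) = (h - 5)*(h - 4)*(h^2 - 3*h) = (h - 5)*(h - 4)*(h - 3)*(h)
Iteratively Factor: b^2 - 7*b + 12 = (b - 4)*(b - 3)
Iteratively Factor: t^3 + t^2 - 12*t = (t + 4)*(t^2 - 3*t) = t*(t + 4)*(t - 3)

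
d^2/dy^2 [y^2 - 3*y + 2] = 2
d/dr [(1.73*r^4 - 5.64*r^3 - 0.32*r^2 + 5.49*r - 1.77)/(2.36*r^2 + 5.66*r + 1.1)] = (8.1656*r^5 + 16.065*r^4 - 56.2328*r^3 - 33.3796*r^2 + 7.6504*r + 16.0572)/(5.5696*r^4 + 26.7152*r^3 + 37.2276*r^2 + 12.452*r + 1.21)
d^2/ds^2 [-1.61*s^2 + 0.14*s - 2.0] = -3.22000000000000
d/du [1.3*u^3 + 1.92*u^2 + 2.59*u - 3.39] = 3.9*u^2 + 3.84*u + 2.59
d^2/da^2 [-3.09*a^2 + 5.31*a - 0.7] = -6.18000000000000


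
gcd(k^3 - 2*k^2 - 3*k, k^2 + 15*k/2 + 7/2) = 1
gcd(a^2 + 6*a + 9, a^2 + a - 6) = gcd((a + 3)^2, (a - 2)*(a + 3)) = a + 3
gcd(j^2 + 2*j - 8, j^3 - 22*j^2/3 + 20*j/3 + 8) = j - 2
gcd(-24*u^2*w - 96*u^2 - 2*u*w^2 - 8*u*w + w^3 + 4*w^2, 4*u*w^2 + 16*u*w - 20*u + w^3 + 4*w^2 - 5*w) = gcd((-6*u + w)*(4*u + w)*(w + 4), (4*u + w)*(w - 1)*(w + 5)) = 4*u + w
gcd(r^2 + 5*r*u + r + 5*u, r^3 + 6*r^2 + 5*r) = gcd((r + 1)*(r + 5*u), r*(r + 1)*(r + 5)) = r + 1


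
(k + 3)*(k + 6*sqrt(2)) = k^2 + 3*k + 6*sqrt(2)*k + 18*sqrt(2)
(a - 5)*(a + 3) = a^2 - 2*a - 15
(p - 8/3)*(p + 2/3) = p^2 - 2*p - 16/9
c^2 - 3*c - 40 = (c - 8)*(c + 5)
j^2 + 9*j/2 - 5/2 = (j - 1/2)*(j + 5)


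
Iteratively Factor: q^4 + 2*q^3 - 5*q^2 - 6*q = (q)*(q^3 + 2*q^2 - 5*q - 6) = q*(q + 1)*(q^2 + q - 6) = q*(q - 2)*(q + 1)*(q + 3)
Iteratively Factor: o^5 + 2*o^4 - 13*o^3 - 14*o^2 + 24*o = (o)*(o^4 + 2*o^3 - 13*o^2 - 14*o + 24) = o*(o - 1)*(o^3 + 3*o^2 - 10*o - 24) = o*(o - 1)*(o + 4)*(o^2 - o - 6) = o*(o - 3)*(o - 1)*(o + 4)*(o + 2)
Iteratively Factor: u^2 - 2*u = (u - 2)*(u)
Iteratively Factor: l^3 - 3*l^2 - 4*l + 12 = (l - 3)*(l^2 - 4) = (l - 3)*(l - 2)*(l + 2)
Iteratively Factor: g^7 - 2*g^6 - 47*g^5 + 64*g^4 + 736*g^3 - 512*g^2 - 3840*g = (g - 5)*(g^6 + 3*g^5 - 32*g^4 - 96*g^3 + 256*g^2 + 768*g) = (g - 5)*(g - 4)*(g^5 + 7*g^4 - 4*g^3 - 112*g^2 - 192*g) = (g - 5)*(g - 4)^2*(g^4 + 11*g^3 + 40*g^2 + 48*g) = (g - 5)*(g - 4)^2*(g + 3)*(g^3 + 8*g^2 + 16*g) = (g - 5)*(g - 4)^2*(g + 3)*(g + 4)*(g^2 + 4*g) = (g - 5)*(g - 4)^2*(g + 3)*(g + 4)^2*(g)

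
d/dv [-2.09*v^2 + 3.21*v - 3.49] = 3.21 - 4.18*v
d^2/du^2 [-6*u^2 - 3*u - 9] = -12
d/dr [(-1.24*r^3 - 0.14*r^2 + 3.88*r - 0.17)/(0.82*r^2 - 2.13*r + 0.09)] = (-1.0168*r^4 + 5.2824*r^3 - 3.2182*r^2 + 0.2536*r - 0.0129000000000001)/(0.6724*r^4 - 3.4932*r^3 + 4.6845*r^2 - 0.3834*r + 0.0081)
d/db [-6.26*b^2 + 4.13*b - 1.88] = 4.13 - 12.52*b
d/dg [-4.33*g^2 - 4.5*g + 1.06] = -8.66*g - 4.5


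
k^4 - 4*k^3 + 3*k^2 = k^2*(k - 3)*(k - 1)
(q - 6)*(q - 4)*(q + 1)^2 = q^4 - 8*q^3 + 5*q^2 + 38*q + 24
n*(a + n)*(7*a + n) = 7*a^2*n + 8*a*n^2 + n^3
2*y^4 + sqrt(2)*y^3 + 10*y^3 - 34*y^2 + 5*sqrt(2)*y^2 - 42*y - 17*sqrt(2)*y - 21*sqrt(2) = (y - 3)*(y + 7)*(sqrt(2)*y + 1)*(sqrt(2)*y + sqrt(2))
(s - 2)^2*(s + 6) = s^3 + 2*s^2 - 20*s + 24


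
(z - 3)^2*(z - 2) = z^3 - 8*z^2 + 21*z - 18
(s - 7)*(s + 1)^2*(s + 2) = s^4 - 3*s^3 - 23*s^2 - 33*s - 14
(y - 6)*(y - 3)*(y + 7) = y^3 - 2*y^2 - 45*y + 126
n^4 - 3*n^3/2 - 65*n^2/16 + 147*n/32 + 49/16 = (n - 2)*(n - 7/4)*(n + 1/2)*(n + 7/4)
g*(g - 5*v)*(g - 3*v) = g^3 - 8*g^2*v + 15*g*v^2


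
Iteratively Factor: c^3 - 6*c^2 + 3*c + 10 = (c - 2)*(c^2 - 4*c - 5) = (c - 5)*(c - 2)*(c + 1)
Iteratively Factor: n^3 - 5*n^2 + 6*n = (n - 2)*(n^2 - 3*n) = n*(n - 2)*(n - 3)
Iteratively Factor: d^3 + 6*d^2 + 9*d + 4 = (d + 1)*(d^2 + 5*d + 4) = (d + 1)^2*(d + 4)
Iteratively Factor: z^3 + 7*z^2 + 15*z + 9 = (z + 3)*(z^2 + 4*z + 3) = (z + 1)*(z + 3)*(z + 3)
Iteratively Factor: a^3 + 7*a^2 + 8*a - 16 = (a + 4)*(a^2 + 3*a - 4) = (a + 4)^2*(a - 1)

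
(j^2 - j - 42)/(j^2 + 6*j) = (j - 7)/j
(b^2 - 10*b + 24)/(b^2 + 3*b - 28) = (b - 6)/(b + 7)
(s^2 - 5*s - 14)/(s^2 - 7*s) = (s + 2)/s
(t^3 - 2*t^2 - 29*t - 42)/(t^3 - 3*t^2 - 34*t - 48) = (t - 7)/(t - 8)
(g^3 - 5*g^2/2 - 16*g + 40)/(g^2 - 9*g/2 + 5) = (g^2 - 16)/(g - 2)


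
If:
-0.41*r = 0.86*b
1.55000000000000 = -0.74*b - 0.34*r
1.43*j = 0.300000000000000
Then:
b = -57.77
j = 0.21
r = 121.18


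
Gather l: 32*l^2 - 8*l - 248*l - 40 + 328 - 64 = 32*l^2 - 256*l + 224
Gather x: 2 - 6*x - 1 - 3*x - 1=-9*x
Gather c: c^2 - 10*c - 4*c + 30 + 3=c^2 - 14*c + 33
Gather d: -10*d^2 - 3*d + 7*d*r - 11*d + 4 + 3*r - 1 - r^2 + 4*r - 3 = -10*d^2 + d*(7*r - 14) - r^2 + 7*r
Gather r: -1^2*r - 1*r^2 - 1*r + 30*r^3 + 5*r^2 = 30*r^3 + 4*r^2 - 2*r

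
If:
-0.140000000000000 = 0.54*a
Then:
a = -0.26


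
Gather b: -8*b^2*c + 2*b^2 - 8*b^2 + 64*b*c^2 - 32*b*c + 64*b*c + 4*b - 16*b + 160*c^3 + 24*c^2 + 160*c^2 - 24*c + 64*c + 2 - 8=b^2*(-8*c - 6) + b*(64*c^2 + 32*c - 12) + 160*c^3 + 184*c^2 + 40*c - 6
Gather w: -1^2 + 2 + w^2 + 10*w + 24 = w^2 + 10*w + 25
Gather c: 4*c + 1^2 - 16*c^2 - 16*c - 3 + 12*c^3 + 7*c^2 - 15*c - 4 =12*c^3 - 9*c^2 - 27*c - 6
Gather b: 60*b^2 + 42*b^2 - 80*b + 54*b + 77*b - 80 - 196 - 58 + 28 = 102*b^2 + 51*b - 306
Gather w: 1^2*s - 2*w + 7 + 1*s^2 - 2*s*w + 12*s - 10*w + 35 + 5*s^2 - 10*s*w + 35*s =6*s^2 + 48*s + w*(-12*s - 12) + 42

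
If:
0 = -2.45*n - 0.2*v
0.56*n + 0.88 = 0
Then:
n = -1.57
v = 19.25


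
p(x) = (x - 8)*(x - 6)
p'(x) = 2*x - 14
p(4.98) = 3.08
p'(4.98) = -4.04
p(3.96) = 8.24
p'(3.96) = -6.08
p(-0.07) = 48.98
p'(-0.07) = -14.14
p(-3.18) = 102.63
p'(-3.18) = -20.36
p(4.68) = 4.38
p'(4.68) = -4.64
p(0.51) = 41.12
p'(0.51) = -12.98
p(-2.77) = 94.45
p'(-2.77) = -19.54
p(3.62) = 10.42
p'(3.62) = -6.76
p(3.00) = 15.00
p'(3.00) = -8.00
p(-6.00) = 168.00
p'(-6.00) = -26.00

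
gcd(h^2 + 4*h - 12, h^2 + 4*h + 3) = 1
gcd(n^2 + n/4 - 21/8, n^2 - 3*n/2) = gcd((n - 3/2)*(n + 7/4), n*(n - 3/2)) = n - 3/2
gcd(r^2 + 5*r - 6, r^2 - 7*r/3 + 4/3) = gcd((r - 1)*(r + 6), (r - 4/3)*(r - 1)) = r - 1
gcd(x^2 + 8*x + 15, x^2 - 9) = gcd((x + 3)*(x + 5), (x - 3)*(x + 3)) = x + 3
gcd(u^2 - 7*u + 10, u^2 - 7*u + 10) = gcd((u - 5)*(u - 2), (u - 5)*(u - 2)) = u^2 - 7*u + 10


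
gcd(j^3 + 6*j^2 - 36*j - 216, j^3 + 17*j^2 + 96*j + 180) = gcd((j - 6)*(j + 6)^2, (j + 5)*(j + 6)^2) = j^2 + 12*j + 36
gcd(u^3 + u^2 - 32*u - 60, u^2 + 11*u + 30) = u + 5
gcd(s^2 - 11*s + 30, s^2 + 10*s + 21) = 1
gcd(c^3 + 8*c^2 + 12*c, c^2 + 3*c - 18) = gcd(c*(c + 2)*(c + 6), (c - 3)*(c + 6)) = c + 6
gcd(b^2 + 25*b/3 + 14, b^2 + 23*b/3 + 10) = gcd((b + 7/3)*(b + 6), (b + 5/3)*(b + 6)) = b + 6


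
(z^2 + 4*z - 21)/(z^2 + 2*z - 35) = (z - 3)/(z - 5)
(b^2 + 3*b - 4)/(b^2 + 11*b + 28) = (b - 1)/(b + 7)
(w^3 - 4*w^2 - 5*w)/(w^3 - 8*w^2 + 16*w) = (w^2 - 4*w - 5)/(w^2 - 8*w + 16)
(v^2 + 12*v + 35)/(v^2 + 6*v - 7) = (v + 5)/(v - 1)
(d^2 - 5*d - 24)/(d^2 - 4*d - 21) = (d - 8)/(d - 7)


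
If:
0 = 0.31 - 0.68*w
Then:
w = 0.46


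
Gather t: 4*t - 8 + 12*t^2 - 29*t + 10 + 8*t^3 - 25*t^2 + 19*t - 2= 8*t^3 - 13*t^2 - 6*t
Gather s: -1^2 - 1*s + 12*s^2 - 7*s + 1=12*s^2 - 8*s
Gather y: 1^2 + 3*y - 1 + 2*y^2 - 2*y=2*y^2 + y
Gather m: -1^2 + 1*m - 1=m - 2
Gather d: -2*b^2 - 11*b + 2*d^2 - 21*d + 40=-2*b^2 - 11*b + 2*d^2 - 21*d + 40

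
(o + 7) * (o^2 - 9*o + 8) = o^3 - 2*o^2 - 55*o + 56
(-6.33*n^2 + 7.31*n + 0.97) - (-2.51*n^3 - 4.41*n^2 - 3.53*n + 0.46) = 2.51*n^3 - 1.92*n^2 + 10.84*n + 0.51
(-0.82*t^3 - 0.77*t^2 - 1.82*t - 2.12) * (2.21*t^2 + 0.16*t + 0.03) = -1.8122*t^5 - 1.8329*t^4 - 4.17*t^3 - 4.9995*t^2 - 0.3938*t - 0.0636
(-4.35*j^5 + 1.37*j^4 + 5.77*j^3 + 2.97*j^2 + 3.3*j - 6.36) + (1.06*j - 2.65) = -4.35*j^5 + 1.37*j^4 + 5.77*j^3 + 2.97*j^2 + 4.36*j - 9.01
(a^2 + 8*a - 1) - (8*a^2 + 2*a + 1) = -7*a^2 + 6*a - 2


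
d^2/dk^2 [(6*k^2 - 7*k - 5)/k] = -10/k^3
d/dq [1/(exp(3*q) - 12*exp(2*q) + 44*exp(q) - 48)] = (-3*exp(2*q) + 24*exp(q) - 44)*exp(q)/(exp(3*q) - 12*exp(2*q) + 44*exp(q) - 48)^2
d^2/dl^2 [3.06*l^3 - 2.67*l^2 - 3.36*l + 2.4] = 18.36*l - 5.34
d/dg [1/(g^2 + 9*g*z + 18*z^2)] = (-2*g - 9*z)/(g^2 + 9*g*z + 18*z^2)^2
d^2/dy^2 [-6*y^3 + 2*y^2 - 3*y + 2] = 4 - 36*y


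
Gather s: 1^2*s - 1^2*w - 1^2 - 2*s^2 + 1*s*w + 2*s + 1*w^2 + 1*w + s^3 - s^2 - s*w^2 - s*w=s^3 - 3*s^2 + s*(3 - w^2) + w^2 - 1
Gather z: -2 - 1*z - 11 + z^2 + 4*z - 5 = z^2 + 3*z - 18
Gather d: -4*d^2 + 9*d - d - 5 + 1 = -4*d^2 + 8*d - 4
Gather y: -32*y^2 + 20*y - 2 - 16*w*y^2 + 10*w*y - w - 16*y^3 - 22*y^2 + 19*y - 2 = -w - 16*y^3 + y^2*(-16*w - 54) + y*(10*w + 39) - 4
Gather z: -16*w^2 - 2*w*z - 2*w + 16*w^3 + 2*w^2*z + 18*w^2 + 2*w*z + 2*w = 16*w^3 + 2*w^2*z + 2*w^2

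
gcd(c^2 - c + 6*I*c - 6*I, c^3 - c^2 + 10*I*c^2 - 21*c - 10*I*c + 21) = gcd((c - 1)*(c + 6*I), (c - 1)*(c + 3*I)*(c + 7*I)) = c - 1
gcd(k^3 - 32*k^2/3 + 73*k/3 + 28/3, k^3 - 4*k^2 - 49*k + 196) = k^2 - 11*k + 28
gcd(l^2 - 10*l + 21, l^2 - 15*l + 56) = l - 7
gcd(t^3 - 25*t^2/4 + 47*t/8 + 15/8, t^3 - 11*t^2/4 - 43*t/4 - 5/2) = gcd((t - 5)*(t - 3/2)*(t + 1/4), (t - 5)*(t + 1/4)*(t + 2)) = t^2 - 19*t/4 - 5/4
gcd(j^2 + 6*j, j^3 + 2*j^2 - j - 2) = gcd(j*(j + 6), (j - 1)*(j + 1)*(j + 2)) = 1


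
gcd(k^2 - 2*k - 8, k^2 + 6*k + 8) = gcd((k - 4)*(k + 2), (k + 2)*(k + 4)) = k + 2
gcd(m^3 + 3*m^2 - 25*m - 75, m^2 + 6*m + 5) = m + 5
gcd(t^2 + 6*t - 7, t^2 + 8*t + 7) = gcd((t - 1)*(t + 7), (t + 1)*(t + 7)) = t + 7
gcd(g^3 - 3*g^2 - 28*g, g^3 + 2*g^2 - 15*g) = g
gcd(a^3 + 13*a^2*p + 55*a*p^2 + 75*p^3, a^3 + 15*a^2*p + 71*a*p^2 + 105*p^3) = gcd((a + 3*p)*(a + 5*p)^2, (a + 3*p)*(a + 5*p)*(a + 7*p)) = a^2 + 8*a*p + 15*p^2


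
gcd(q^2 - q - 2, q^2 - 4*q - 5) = q + 1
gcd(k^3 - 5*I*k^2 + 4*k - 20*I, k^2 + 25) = k - 5*I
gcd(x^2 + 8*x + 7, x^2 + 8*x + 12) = 1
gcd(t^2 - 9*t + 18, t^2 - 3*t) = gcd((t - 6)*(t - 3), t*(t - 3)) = t - 3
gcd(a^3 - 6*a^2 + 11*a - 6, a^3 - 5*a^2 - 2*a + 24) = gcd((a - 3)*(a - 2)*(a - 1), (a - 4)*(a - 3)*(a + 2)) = a - 3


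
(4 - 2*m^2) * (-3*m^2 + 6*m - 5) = 6*m^4 - 12*m^3 - 2*m^2 + 24*m - 20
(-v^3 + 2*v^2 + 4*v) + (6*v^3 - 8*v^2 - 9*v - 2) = 5*v^3 - 6*v^2 - 5*v - 2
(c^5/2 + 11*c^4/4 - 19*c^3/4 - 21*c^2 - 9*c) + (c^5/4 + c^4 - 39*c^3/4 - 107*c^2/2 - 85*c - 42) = 3*c^5/4 + 15*c^4/4 - 29*c^3/2 - 149*c^2/2 - 94*c - 42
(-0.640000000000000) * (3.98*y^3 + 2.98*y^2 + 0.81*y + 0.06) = -2.5472*y^3 - 1.9072*y^2 - 0.5184*y - 0.0384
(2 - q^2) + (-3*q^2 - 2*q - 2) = -4*q^2 - 2*q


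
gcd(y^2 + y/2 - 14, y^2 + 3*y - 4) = y + 4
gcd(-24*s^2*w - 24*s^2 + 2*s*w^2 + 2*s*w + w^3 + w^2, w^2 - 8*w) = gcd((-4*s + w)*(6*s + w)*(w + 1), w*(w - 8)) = 1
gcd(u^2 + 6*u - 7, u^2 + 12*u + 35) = u + 7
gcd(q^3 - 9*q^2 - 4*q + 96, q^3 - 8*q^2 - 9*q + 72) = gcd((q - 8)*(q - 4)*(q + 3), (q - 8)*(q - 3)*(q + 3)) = q^2 - 5*q - 24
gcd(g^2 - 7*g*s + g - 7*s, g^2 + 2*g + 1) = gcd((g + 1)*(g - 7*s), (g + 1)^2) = g + 1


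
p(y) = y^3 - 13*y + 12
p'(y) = 3*y^2 - 13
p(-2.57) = 28.44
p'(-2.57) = 6.81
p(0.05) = 11.35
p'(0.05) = -12.99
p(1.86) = -5.75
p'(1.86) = -2.62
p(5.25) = 88.45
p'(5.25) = 69.69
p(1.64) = -4.91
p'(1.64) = -4.93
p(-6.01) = -126.95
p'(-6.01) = 95.36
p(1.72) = -5.27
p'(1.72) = -4.12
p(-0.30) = 15.87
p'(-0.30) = -12.73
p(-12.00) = -1560.00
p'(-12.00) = 419.00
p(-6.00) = -126.00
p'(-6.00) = 95.00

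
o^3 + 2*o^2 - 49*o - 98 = (o - 7)*(o + 2)*(o + 7)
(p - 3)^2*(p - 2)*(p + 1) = p^4 - 7*p^3 + 13*p^2 + 3*p - 18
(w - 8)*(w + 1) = w^2 - 7*w - 8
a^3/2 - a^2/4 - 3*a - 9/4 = (a/2 + 1/2)*(a - 3)*(a + 3/2)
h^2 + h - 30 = (h - 5)*(h + 6)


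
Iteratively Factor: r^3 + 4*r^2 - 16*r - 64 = (r - 4)*(r^2 + 8*r + 16) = (r - 4)*(r + 4)*(r + 4)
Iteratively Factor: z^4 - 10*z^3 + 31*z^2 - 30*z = (z - 5)*(z^3 - 5*z^2 + 6*z) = (z - 5)*(z - 3)*(z^2 - 2*z) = z*(z - 5)*(z - 3)*(z - 2)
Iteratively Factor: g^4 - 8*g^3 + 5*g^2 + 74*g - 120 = (g - 5)*(g^3 - 3*g^2 - 10*g + 24) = (g - 5)*(g + 3)*(g^2 - 6*g + 8) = (g - 5)*(g - 2)*(g + 3)*(g - 4)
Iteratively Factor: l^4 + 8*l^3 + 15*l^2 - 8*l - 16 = (l - 1)*(l^3 + 9*l^2 + 24*l + 16) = (l - 1)*(l + 4)*(l^2 + 5*l + 4) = (l - 1)*(l + 4)^2*(l + 1)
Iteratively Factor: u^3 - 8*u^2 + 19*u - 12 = (u - 1)*(u^2 - 7*u + 12) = (u - 3)*(u - 1)*(u - 4)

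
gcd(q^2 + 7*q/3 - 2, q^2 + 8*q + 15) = q + 3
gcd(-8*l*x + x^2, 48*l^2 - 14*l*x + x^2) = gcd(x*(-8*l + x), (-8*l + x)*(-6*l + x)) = -8*l + x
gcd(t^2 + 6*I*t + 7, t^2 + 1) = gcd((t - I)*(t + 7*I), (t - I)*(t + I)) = t - I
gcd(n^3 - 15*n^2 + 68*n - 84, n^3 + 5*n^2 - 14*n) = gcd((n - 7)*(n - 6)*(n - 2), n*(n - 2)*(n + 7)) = n - 2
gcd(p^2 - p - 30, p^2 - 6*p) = p - 6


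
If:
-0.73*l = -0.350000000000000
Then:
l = 0.48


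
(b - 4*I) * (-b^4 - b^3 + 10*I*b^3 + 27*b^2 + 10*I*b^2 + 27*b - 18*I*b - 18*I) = -b^5 - b^4 + 14*I*b^4 + 67*b^3 + 14*I*b^3 + 67*b^2 - 126*I*b^2 - 72*b - 126*I*b - 72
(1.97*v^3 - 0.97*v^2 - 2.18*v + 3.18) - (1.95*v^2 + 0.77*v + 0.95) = 1.97*v^3 - 2.92*v^2 - 2.95*v + 2.23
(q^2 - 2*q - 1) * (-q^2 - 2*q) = -q^4 + 5*q^2 + 2*q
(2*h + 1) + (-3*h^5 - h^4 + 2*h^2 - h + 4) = -3*h^5 - h^4 + 2*h^2 + h + 5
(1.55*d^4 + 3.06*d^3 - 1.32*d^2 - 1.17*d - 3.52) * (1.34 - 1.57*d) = -2.4335*d^5 - 2.7272*d^4 + 6.1728*d^3 + 0.0680999999999998*d^2 + 3.9586*d - 4.7168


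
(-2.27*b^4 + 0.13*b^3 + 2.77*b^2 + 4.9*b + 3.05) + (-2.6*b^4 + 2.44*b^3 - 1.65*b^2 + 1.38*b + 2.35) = -4.87*b^4 + 2.57*b^3 + 1.12*b^2 + 6.28*b + 5.4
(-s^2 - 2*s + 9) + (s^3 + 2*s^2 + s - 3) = s^3 + s^2 - s + 6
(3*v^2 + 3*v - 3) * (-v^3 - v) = -3*v^5 - 3*v^4 - 3*v^2 + 3*v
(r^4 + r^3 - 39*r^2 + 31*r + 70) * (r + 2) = r^5 + 3*r^4 - 37*r^3 - 47*r^2 + 132*r + 140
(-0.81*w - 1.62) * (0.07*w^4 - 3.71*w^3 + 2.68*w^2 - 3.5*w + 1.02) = -0.0567*w^5 + 2.8917*w^4 + 3.8394*w^3 - 1.5066*w^2 + 4.8438*w - 1.6524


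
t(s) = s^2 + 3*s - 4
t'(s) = 2*s + 3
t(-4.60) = 3.36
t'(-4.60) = -6.20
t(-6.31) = 16.89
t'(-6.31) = -9.62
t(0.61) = -1.80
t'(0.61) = 4.22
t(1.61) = 3.42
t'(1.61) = 6.22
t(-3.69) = -1.45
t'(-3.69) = -4.38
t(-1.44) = -6.25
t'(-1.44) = 0.12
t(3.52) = 18.95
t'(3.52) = 10.04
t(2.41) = 9.04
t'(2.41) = 7.82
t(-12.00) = 104.00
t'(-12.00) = -21.00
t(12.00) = 176.00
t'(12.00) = 27.00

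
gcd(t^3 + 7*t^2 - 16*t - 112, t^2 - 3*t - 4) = t - 4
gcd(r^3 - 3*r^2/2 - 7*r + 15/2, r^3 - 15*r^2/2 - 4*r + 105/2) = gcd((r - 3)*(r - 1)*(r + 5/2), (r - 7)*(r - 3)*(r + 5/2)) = r^2 - r/2 - 15/2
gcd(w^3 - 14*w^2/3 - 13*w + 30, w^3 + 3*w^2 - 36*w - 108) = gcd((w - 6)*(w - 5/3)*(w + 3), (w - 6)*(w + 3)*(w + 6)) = w^2 - 3*w - 18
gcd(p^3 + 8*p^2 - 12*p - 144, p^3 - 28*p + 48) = p^2 + 2*p - 24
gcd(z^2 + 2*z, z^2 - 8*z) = z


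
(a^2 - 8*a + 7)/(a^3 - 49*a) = (a - 1)/(a*(a + 7))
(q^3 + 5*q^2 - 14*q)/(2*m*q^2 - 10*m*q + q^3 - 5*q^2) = (q^2 + 5*q - 14)/(2*m*q - 10*m + q^2 - 5*q)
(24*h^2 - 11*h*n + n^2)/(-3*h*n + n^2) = (-8*h + n)/n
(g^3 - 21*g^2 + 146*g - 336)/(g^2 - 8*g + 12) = (g^2 - 15*g + 56)/(g - 2)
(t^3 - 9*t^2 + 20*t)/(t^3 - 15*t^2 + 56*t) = (t^2 - 9*t + 20)/(t^2 - 15*t + 56)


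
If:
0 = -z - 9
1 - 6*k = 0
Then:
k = 1/6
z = -9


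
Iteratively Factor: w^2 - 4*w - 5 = (w + 1)*(w - 5)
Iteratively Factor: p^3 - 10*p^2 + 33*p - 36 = (p - 3)*(p^2 - 7*p + 12) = (p - 3)^2*(p - 4)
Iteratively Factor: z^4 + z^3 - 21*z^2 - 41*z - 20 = (z + 1)*(z^3 - 21*z - 20) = (z + 1)^2*(z^2 - z - 20) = (z - 5)*(z + 1)^2*(z + 4)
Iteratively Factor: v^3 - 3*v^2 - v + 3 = (v + 1)*(v^2 - 4*v + 3) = (v - 3)*(v + 1)*(v - 1)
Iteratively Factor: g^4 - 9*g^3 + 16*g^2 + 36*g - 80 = (g - 5)*(g^3 - 4*g^2 - 4*g + 16) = (g - 5)*(g + 2)*(g^2 - 6*g + 8) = (g - 5)*(g - 4)*(g + 2)*(g - 2)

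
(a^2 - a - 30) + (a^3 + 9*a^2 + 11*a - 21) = a^3 + 10*a^2 + 10*a - 51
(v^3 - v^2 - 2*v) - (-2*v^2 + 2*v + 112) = v^3 + v^2 - 4*v - 112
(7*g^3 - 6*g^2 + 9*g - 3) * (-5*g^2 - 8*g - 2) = -35*g^5 - 26*g^4 - 11*g^3 - 45*g^2 + 6*g + 6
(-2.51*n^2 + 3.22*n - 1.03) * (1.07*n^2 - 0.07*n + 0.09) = -2.6857*n^4 + 3.6211*n^3 - 1.5534*n^2 + 0.3619*n - 0.0927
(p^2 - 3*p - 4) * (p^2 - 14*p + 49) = p^4 - 17*p^3 + 87*p^2 - 91*p - 196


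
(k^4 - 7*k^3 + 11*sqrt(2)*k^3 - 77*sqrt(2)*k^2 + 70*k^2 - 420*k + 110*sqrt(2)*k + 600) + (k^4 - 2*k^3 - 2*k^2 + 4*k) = 2*k^4 - 9*k^3 + 11*sqrt(2)*k^3 - 77*sqrt(2)*k^2 + 68*k^2 - 416*k + 110*sqrt(2)*k + 600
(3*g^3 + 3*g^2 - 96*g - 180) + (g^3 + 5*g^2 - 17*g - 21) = 4*g^3 + 8*g^2 - 113*g - 201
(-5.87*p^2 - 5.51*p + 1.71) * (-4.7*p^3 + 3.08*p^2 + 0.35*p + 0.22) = 27.589*p^5 + 7.8174*p^4 - 27.0623*p^3 + 2.0469*p^2 - 0.6137*p + 0.3762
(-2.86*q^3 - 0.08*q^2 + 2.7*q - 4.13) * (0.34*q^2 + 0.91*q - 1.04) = -0.9724*q^5 - 2.6298*q^4 + 3.8196*q^3 + 1.136*q^2 - 6.5663*q + 4.2952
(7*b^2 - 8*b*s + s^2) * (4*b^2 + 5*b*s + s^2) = 28*b^4 + 3*b^3*s - 29*b^2*s^2 - 3*b*s^3 + s^4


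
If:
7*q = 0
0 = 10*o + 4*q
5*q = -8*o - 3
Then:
No Solution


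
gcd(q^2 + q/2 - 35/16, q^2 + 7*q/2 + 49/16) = q + 7/4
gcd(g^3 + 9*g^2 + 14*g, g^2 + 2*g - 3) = 1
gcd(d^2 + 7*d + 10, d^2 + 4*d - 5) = d + 5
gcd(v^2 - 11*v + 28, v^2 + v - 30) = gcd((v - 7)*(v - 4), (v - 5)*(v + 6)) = 1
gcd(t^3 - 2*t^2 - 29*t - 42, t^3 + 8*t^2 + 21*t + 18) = t^2 + 5*t + 6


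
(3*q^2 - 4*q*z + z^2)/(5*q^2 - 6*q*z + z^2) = (-3*q + z)/(-5*q + z)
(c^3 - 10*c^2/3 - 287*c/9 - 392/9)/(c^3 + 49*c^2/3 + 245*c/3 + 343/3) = (3*c^2 - 17*c - 56)/(3*(c^2 + 14*c + 49))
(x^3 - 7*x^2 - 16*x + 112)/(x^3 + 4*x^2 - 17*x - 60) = (x^2 - 3*x - 28)/(x^2 + 8*x + 15)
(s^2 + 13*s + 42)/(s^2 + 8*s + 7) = (s + 6)/(s + 1)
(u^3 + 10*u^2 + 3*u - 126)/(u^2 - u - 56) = (u^2 + 3*u - 18)/(u - 8)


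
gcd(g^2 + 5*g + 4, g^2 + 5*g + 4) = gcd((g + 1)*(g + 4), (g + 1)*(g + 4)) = g^2 + 5*g + 4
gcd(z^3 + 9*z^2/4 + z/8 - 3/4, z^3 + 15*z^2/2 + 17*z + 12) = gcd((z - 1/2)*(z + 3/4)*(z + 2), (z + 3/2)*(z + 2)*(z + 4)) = z + 2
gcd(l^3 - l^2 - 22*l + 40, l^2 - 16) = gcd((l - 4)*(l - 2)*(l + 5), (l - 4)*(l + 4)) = l - 4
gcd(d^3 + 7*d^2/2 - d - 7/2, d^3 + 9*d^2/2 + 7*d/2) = d^2 + 9*d/2 + 7/2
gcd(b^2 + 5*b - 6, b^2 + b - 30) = b + 6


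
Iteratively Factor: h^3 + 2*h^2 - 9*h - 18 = (h - 3)*(h^2 + 5*h + 6) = (h - 3)*(h + 3)*(h + 2)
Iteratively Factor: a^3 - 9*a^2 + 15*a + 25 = (a - 5)*(a^2 - 4*a - 5) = (a - 5)^2*(a + 1)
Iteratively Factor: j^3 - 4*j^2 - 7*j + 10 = (j + 2)*(j^2 - 6*j + 5) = (j - 1)*(j + 2)*(j - 5)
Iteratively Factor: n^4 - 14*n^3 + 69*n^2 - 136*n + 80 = (n - 4)*(n^3 - 10*n^2 + 29*n - 20) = (n - 5)*(n - 4)*(n^2 - 5*n + 4) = (n - 5)*(n - 4)*(n - 1)*(n - 4)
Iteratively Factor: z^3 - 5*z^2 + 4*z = (z)*(z^2 - 5*z + 4) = z*(z - 4)*(z - 1)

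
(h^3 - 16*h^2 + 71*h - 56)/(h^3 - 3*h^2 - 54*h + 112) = (h^2 - 8*h + 7)/(h^2 + 5*h - 14)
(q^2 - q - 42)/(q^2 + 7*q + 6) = (q - 7)/(q + 1)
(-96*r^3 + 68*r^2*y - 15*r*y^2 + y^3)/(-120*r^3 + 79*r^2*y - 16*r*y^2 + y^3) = (-4*r + y)/(-5*r + y)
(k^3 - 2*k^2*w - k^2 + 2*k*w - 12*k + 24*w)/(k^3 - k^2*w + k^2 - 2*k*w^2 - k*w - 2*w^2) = (k^2 - k - 12)/(k^2 + k*w + k + w)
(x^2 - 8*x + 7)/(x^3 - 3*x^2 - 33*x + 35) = 1/(x + 5)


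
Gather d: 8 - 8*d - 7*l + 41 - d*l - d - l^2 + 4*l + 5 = d*(-l - 9) - l^2 - 3*l + 54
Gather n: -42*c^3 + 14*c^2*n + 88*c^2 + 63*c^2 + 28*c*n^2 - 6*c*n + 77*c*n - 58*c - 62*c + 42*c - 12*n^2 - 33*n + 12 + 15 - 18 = -42*c^3 + 151*c^2 - 78*c + n^2*(28*c - 12) + n*(14*c^2 + 71*c - 33) + 9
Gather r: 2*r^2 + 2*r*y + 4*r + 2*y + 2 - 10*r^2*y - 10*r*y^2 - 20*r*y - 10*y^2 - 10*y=r^2*(2 - 10*y) + r*(-10*y^2 - 18*y + 4) - 10*y^2 - 8*y + 2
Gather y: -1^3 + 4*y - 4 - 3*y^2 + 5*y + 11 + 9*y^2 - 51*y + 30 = 6*y^2 - 42*y + 36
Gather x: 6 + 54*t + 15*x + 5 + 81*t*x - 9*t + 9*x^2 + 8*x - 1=45*t + 9*x^2 + x*(81*t + 23) + 10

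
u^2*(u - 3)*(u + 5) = u^4 + 2*u^3 - 15*u^2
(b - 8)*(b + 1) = b^2 - 7*b - 8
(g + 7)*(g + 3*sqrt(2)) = g^2 + 3*sqrt(2)*g + 7*g + 21*sqrt(2)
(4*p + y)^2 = 16*p^2 + 8*p*y + y^2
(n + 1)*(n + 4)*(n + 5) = n^3 + 10*n^2 + 29*n + 20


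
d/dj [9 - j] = -1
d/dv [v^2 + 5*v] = 2*v + 5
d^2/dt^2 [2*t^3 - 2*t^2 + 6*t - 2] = 12*t - 4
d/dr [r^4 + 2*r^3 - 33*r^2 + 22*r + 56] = 4*r^3 + 6*r^2 - 66*r + 22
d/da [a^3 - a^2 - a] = 3*a^2 - 2*a - 1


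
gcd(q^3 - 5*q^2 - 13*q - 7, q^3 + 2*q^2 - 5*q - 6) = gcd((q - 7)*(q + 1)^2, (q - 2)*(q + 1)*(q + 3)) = q + 1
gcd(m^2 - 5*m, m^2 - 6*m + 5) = m - 5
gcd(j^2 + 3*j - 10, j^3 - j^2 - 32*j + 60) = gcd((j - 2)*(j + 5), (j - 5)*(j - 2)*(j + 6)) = j - 2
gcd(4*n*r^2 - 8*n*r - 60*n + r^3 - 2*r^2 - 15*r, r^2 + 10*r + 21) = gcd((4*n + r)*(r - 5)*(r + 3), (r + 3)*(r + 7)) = r + 3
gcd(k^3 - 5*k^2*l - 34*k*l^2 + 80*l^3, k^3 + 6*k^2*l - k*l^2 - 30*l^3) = k^2 + 3*k*l - 10*l^2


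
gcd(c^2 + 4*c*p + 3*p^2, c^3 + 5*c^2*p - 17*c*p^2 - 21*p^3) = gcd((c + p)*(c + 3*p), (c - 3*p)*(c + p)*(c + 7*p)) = c + p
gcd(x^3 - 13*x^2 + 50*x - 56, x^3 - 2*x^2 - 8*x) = x - 4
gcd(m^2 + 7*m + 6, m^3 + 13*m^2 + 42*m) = m + 6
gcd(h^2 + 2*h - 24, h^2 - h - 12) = h - 4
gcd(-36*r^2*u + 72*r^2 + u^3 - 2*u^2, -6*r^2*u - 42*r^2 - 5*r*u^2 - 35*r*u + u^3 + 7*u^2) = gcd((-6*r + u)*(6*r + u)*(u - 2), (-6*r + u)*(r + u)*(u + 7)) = 6*r - u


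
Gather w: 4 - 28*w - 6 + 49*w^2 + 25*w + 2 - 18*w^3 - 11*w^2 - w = -18*w^3 + 38*w^2 - 4*w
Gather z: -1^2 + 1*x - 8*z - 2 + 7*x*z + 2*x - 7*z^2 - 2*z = 3*x - 7*z^2 + z*(7*x - 10) - 3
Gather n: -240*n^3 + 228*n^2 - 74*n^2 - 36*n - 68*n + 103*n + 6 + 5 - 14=-240*n^3 + 154*n^2 - n - 3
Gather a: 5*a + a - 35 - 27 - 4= 6*a - 66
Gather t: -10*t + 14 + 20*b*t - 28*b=-28*b + t*(20*b - 10) + 14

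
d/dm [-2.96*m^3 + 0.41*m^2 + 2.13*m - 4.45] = -8.88*m^2 + 0.82*m + 2.13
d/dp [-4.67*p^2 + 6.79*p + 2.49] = 6.79 - 9.34*p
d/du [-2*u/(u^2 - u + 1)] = 2*(u^2 - 1)/(u^4 - 2*u^3 + 3*u^2 - 2*u + 1)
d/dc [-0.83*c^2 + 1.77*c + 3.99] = 1.77 - 1.66*c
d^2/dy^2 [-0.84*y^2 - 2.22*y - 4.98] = -1.68000000000000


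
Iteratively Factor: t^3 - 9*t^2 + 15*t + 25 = (t - 5)*(t^2 - 4*t - 5) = (t - 5)*(t + 1)*(t - 5)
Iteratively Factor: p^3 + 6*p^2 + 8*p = (p + 2)*(p^2 + 4*p) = p*(p + 2)*(p + 4)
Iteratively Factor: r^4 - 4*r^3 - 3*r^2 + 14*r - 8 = (r - 4)*(r^3 - 3*r + 2) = (r - 4)*(r - 1)*(r^2 + r - 2) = (r - 4)*(r - 1)*(r + 2)*(r - 1)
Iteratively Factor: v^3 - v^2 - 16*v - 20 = (v - 5)*(v^2 + 4*v + 4) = (v - 5)*(v + 2)*(v + 2)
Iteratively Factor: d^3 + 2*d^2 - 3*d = (d + 3)*(d^2 - d) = d*(d + 3)*(d - 1)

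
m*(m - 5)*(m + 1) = m^3 - 4*m^2 - 5*m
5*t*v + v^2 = v*(5*t + v)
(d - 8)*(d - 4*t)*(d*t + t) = d^3*t - 4*d^2*t^2 - 7*d^2*t + 28*d*t^2 - 8*d*t + 32*t^2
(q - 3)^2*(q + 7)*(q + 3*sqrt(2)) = q^4 + q^3 + 3*sqrt(2)*q^3 - 33*q^2 + 3*sqrt(2)*q^2 - 99*sqrt(2)*q + 63*q + 189*sqrt(2)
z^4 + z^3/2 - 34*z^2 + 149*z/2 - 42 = (z - 4)*(z - 3/2)*(z - 1)*(z + 7)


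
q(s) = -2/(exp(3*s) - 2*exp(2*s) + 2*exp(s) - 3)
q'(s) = -2*(-3*exp(3*s) + 4*exp(2*s) - 2*exp(s))/(exp(3*s) - 2*exp(2*s) + 2*exp(s) - 3)^2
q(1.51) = -0.03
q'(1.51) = 0.12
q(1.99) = -0.01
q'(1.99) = 0.02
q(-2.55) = 0.70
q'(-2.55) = 0.03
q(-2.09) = 0.72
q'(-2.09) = 0.05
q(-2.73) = 0.69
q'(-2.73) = 0.03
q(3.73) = -0.00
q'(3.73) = 0.00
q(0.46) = 2.28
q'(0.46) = 13.19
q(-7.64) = 0.67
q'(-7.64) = 0.00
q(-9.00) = 0.67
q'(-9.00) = 0.00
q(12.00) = 0.00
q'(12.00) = 0.00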